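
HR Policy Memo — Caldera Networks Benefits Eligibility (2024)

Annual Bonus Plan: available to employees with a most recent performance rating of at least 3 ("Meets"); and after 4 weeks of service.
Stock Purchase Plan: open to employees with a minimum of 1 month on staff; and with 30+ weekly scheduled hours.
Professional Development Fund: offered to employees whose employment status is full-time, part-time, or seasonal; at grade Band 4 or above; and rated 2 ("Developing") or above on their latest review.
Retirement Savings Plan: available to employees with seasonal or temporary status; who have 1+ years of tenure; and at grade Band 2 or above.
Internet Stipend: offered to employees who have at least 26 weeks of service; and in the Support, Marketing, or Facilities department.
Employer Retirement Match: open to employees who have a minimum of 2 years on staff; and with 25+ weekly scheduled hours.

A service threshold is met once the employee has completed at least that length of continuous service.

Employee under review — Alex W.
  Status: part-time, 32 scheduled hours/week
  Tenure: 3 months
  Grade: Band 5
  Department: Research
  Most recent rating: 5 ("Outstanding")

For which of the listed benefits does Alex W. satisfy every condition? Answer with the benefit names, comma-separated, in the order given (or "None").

Annual Bonus Plan, Stock Purchase Plan, Professional Development Fund

Annual Bonus Plan — rating 5 ≥ 3 ✓; service 3 months ≥ 4 weeks (≈28 days) ✓ → eligible.
Stock Purchase Plan — service 3 months ≥ 1 month ✓; 32 hrs/wk ≥ 30 ✓ → eligible.
Professional Development Fund — status part-time ✓; grade Band 5 ≥ Band 4 ✓; rating 5 ≥ 2 ✓ → eligible.
Retirement Savings Plan — status part-time ✗ (requires seasonal or temporary) → not eligible.
Internet Stipend — service 3 months < 26 weeks (≈182 days) ✗ → not eligible.
Employer Retirement Match — service 3 months < 2 years (≈730 days) ✗ → not eligible.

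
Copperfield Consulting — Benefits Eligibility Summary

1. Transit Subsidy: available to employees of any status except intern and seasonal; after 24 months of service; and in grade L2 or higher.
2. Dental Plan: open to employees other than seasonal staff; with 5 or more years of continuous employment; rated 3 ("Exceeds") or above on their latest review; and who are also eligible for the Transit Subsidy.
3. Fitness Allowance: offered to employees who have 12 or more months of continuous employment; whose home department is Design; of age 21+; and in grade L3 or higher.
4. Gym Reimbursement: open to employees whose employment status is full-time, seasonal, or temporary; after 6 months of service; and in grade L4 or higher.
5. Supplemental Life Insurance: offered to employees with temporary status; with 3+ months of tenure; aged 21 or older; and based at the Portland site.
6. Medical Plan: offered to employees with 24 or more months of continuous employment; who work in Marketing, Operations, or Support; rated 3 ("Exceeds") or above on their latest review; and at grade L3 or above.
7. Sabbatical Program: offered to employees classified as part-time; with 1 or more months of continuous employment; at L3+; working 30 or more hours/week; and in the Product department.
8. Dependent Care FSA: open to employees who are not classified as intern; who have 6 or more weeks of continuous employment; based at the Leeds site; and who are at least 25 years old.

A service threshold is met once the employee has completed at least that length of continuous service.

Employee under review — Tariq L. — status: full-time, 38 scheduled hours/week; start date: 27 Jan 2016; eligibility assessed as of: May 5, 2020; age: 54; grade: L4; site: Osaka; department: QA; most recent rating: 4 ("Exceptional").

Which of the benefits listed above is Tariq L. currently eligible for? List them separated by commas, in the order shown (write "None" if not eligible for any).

Transit Subsidy, Gym Reimbursement

Service from 27 Jan 2016 to May 5, 2020: 1560 days.
Transit Subsidy — status full-time ✓ (not excluded); service 1560 days ≥ 24 months (≈720 days) ✓; grade L4 ≥ L2 ✓ → eligible.
Dental Plan — status full-time ✓ (not excluded); service 1560 days < 5 years (≈1825 days) ✗ → not eligible.
Fitness Allowance — service 1560 days ≥ 12 months (≈360 days) ✓; dept QA ✗ → not eligible.
Gym Reimbursement — status full-time ✓; service 1560 days ≥ 6 months (≈180 days) ✓; grade L4 ≥ L4 ✓ → eligible.
Supplemental Life Insurance — status full-time ✗ (requires temporary) → not eligible.
Medical Plan — service 1560 days ≥ 24 months (≈720 days) ✓; dept QA ✗ → not eligible.
Sabbatical Program — status full-time ✗ (requires part-time) → not eligible.
Dependent Care FSA — status full-time ✓ (not excluded); service 1560 days ≥ 6 weeks (≈42 days) ✓; site Osaka ✗ (not Leeds) → not eligible.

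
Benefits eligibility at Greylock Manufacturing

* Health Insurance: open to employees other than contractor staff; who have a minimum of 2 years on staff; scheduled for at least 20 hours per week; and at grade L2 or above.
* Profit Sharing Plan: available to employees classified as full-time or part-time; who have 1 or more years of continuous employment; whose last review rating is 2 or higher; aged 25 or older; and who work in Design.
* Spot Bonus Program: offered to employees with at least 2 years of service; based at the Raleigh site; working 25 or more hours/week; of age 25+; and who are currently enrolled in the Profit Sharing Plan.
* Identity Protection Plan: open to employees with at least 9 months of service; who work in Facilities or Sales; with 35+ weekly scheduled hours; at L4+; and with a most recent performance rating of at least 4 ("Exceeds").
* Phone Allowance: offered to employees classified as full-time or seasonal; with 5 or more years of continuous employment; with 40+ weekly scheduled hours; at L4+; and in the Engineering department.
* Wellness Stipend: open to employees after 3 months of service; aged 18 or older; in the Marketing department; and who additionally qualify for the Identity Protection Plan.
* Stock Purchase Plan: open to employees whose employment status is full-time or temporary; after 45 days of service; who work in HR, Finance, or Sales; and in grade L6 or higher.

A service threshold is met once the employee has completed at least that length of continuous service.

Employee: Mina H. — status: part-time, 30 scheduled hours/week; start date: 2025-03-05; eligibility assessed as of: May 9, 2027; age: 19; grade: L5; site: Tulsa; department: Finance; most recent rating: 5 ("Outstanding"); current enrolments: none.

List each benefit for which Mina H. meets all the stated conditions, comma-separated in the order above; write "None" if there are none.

Health Insurance

Service from 2025-03-05 to May 9, 2027: 795 days.
Health Insurance — status part-time ✓ (not excluded); service 795 days ≥ 2 years (≈730 days) ✓; 30 hrs/wk ≥ 20 ✓; grade L5 ≥ L2 ✓ → eligible.
Profit Sharing Plan — status part-time ✓; service 795 days ≥ 1 year (≈365 days) ✓; rating 5 ≥ 2 ✓; age 19 < 25 ✗ → not eligible.
Spot Bonus Program — service 795 days ≥ 2 years (≈730 days) ✓; site Tulsa ✗ (not Raleigh) → not eligible.
Identity Protection Plan — service 795 days ≥ 9 months (≈270 days) ✓; dept Finance ✗ → not eligible.
Phone Allowance — status part-time ✗ (requires full-time or seasonal) → not eligible.
Wellness Stipend — service 795 days ≥ 3 months (≈90 days) ✓; age 19 ≥ 18 ✓; dept Finance ✗ → not eligible.
Stock Purchase Plan — status part-time ✗ (requires full-time or temporary) → not eligible.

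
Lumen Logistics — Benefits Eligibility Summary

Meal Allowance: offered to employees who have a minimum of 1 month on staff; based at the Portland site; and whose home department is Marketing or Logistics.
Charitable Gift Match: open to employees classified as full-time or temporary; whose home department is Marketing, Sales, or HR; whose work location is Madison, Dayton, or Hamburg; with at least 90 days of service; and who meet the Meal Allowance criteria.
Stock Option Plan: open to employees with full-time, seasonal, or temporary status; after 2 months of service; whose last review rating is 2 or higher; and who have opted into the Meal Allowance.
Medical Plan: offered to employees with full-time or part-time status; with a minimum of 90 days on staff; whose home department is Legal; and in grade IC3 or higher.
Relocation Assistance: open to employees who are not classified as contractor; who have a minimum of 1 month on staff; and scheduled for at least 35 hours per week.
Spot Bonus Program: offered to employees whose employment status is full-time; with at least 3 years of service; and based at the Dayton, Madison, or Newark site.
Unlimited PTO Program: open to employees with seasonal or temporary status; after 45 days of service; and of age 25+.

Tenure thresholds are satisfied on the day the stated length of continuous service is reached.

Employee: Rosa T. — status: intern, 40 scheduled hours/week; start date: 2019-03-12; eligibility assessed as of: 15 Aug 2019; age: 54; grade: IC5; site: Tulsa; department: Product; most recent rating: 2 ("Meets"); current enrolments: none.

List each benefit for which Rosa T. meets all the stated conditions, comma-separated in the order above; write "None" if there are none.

Relocation Assistance

Service from 2019-03-12 to 15 Aug 2019: 156 days.
Meal Allowance — service 156 days ≥ 1 month (≈30 days) ✓; site Tulsa ✗ (not Portland) → not eligible.
Charitable Gift Match — status intern ✗ (requires full-time or temporary) → not eligible.
Stock Option Plan — status intern ✗ (requires full-time, seasonal, or temporary) → not eligible.
Medical Plan — status intern ✗ (requires full-time or part-time) → not eligible.
Relocation Assistance — status intern ✓ (not excluded); service 156 days ≥ 1 month (≈30 days) ✓; 40 hrs/wk ≥ 35 ✓ → eligible.
Spot Bonus Program — status intern ✗ (requires full-time) → not eligible.
Unlimited PTO Program — status intern ✗ (requires seasonal or temporary) → not eligible.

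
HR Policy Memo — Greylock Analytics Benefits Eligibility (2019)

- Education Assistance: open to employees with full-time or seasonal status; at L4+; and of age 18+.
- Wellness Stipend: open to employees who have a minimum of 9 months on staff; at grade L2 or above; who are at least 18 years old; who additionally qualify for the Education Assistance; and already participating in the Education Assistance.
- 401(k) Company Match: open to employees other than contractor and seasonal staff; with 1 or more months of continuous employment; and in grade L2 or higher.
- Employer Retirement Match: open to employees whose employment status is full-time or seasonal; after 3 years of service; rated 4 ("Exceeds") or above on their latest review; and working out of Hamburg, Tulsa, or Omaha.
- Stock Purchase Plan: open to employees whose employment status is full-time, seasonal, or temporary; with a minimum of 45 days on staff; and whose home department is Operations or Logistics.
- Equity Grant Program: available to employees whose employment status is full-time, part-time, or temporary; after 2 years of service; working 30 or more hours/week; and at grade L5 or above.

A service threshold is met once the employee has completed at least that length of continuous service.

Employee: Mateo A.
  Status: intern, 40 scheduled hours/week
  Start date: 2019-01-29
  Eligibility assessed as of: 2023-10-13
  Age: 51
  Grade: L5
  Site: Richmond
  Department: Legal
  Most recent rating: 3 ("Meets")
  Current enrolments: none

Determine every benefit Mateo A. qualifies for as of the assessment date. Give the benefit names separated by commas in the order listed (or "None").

Service from 2019-01-29 to 2023-10-13: 1718 days.
Education Assistance — status intern ✗ (requires full-time or seasonal) → not eligible.
Wellness Stipend — service 1718 days ≥ 9 months (≈270 days) ✓; grade L5 ≥ L2 ✓; age 51 ≥ 18 ✓; not eligible for Education Assistance ✗ → not eligible.
401(k) Company Match — status intern ✓ (not excluded); service 1718 days ≥ 1 month (≈30 days) ✓; grade L5 ≥ L2 ✓ → eligible.
Employer Retirement Match — status intern ✗ (requires full-time or seasonal) → not eligible.
Stock Purchase Plan — status intern ✗ (requires full-time, seasonal, or temporary) → not eligible.
Equity Grant Program — status intern ✗ (requires full-time, part-time, or temporary) → not eligible.

401(k) Company Match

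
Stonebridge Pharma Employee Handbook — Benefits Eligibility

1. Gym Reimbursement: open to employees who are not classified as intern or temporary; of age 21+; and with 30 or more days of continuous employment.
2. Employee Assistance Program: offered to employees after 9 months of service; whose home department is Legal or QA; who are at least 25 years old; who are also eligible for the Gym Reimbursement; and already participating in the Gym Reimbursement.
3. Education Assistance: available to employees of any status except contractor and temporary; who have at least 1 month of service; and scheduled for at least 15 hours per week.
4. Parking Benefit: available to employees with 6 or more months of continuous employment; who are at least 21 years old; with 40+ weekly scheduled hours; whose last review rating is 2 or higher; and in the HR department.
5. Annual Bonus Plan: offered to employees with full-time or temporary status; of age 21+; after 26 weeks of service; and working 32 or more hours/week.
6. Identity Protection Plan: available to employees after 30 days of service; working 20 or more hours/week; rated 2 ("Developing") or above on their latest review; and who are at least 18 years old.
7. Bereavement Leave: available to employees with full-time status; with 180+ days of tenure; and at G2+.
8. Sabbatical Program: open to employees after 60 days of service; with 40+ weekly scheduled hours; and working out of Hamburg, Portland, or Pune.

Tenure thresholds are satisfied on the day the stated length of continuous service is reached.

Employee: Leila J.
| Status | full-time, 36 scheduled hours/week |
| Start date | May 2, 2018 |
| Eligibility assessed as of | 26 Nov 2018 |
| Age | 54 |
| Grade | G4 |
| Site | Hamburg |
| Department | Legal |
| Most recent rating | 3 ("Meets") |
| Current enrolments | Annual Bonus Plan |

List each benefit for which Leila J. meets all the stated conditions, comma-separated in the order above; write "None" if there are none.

Service from May 2, 2018 to 26 Nov 2018: 208 days.
Gym Reimbursement — status full-time ✓ (not excluded); age 54 ≥ 21 ✓; service 208 days ≥ 30 days ✓ → eligible.
Employee Assistance Program — service 208 days < 9 months (≈270 days) ✗ → not eligible.
Education Assistance — status full-time ✓ (not excluded); service 208 days ≥ 1 month (≈30 days) ✓; 36 hrs/wk ≥ 15 ✓ → eligible.
Parking Benefit — service 208 days ≥ 6 months (≈180 days) ✓; age 54 ≥ 21 ✓; 36 hrs/wk < 40 ✗ → not eligible.
Annual Bonus Plan — status full-time ✓; age 54 ≥ 21 ✓; service 208 days ≥ 26 weeks (≈182 days) ✓; 36 hrs/wk ≥ 32 ✓ → eligible.
Identity Protection Plan — service 208 days ≥ 30 days ✓; 36 hrs/wk ≥ 20 ✓; rating 3 ≥ 2 ✓; age 54 ≥ 18 ✓ → eligible.
Bereavement Leave — status full-time ✓; service 208 days ≥ 180 days ✓; grade G4 ≥ G2 ✓ → eligible.
Sabbatical Program — service 208 days ≥ 60 days ✓; 36 hrs/wk < 40 ✗ → not eligible.

Gym Reimbursement, Education Assistance, Annual Bonus Plan, Identity Protection Plan, Bereavement Leave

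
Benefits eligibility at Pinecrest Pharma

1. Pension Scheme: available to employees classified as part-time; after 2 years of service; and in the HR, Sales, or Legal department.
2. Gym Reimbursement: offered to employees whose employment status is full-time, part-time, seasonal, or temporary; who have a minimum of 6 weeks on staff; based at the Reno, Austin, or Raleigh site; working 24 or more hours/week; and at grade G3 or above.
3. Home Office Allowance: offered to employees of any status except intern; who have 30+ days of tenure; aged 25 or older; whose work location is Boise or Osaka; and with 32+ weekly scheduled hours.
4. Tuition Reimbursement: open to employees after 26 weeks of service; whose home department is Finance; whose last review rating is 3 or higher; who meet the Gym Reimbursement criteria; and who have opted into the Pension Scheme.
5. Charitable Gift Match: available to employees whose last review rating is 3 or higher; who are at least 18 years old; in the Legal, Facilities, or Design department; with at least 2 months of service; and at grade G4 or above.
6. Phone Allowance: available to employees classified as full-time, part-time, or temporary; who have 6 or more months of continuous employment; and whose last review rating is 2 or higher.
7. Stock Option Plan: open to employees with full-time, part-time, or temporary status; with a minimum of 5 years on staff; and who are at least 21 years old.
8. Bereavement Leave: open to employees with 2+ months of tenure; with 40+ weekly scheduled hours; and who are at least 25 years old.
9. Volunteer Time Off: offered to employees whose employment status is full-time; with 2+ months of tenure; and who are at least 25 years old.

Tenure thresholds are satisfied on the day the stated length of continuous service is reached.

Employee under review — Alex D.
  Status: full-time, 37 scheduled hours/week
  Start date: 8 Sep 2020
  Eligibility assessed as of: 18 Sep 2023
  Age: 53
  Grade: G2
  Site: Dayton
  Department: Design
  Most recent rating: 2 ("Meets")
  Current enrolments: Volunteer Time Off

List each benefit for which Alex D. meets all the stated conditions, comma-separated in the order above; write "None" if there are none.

Service from 8 Sep 2020 to 18 Sep 2023: 1105 days.
Pension Scheme — status full-time ✗ (requires part-time) → not eligible.
Gym Reimbursement — status full-time ✓; service 1105 days ≥ 6 weeks (≈42 days) ✓; site Dayton ✗ (not Reno, Austin, or Raleigh) → not eligible.
Home Office Allowance — status full-time ✓ (not excluded); service 1105 days ≥ 30 days ✓; age 53 ≥ 25 ✓; site Dayton ✗ (not Boise or Osaka) → not eligible.
Tuition Reimbursement — service 1105 days ≥ 26 weeks (≈182 days) ✓; dept Design ✗ → not eligible.
Charitable Gift Match — rating 2 < 3 ✗ → not eligible.
Phone Allowance — status full-time ✓; service 1105 days ≥ 6 months (≈180 days) ✓; rating 2 ≥ 2 ✓ → eligible.
Stock Option Plan — status full-time ✓; service 1105 days < 5 years (≈1825 days) ✗ → not eligible.
Bereavement Leave — service 1105 days ≥ 2 months (≈60 days) ✓; 37 hrs/wk < 40 ✗ → not eligible.
Volunteer Time Off — status full-time ✓; service 1105 days ≥ 2 months (≈60 days) ✓; age 53 ≥ 25 ✓ → eligible.

Phone Allowance, Volunteer Time Off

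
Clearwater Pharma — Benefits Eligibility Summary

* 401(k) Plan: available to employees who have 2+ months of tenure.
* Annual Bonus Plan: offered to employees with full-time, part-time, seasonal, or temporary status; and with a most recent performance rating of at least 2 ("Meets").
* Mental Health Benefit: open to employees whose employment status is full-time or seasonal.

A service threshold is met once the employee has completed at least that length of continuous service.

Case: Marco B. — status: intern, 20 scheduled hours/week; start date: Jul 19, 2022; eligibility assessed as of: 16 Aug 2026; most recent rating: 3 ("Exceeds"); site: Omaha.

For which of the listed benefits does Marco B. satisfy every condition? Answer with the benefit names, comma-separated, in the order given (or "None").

401(k) Plan

Service from Jul 19, 2022 to 16 Aug 2026: 1489 days.
401(k) Plan — service 1489 days ≥ 2 months (≈60 days) ✓ → eligible.
Annual Bonus Plan — status intern ✗ (requires full-time, part-time, seasonal, or temporary) → not eligible.
Mental Health Benefit — status intern ✗ (requires full-time or seasonal) → not eligible.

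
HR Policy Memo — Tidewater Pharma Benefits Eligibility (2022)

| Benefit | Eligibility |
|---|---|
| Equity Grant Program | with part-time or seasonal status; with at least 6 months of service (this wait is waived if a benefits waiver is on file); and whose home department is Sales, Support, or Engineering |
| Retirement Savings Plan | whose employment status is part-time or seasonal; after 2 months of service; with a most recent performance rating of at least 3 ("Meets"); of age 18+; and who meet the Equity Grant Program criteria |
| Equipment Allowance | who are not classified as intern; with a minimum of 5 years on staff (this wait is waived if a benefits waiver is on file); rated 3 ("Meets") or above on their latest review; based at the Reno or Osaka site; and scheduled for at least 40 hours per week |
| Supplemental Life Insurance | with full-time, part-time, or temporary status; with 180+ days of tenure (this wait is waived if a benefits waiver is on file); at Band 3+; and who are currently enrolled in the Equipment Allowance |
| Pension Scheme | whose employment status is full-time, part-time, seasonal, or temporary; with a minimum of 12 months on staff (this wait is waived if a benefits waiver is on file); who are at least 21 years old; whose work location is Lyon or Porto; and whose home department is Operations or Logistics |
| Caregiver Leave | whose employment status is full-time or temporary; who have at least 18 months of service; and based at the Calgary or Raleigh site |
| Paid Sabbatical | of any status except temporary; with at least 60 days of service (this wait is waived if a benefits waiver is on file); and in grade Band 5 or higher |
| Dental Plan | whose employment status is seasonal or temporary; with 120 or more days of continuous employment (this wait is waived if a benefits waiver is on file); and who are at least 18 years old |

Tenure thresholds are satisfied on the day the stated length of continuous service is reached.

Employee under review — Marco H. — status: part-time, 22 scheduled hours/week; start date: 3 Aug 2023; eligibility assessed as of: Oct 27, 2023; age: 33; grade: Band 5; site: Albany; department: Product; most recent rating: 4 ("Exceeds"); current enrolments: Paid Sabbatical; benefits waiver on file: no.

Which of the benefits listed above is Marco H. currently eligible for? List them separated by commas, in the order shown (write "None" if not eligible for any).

Paid Sabbatical

Service from 3 Aug 2023 to Oct 27, 2023: 85 days.
Equity Grant Program — status part-time ✓; no waiver, service 85 days < 6 months (≈180 days) ✗ → not eligible.
Retirement Savings Plan — status part-time ✓; service 85 days ≥ 2 months (≈60 days) ✓; rating 4 ≥ 3 ✓; age 33 ≥ 18 ✓; not eligible for Equity Grant Program ✗ → not eligible.
Equipment Allowance — status part-time ✓ (not excluded); no waiver, service 85 days < 5 years (≈1825 days) ✗ → not eligible.
Supplemental Life Insurance — status part-time ✓; no waiver, service 85 days < 180 days ✗ → not eligible.
Pension Scheme — status part-time ✓; no waiver, service 85 days < 12 months (≈360 days) ✗ → not eligible.
Caregiver Leave — status part-time ✗ (requires full-time or temporary) → not eligible.
Paid Sabbatical — status part-time ✓ (not excluded); no waiver, service 85 days ≥ 60 days ✓; grade Band 5 ≥ Band 5 ✓ → eligible.
Dental Plan — status part-time ✗ (requires seasonal or temporary) → not eligible.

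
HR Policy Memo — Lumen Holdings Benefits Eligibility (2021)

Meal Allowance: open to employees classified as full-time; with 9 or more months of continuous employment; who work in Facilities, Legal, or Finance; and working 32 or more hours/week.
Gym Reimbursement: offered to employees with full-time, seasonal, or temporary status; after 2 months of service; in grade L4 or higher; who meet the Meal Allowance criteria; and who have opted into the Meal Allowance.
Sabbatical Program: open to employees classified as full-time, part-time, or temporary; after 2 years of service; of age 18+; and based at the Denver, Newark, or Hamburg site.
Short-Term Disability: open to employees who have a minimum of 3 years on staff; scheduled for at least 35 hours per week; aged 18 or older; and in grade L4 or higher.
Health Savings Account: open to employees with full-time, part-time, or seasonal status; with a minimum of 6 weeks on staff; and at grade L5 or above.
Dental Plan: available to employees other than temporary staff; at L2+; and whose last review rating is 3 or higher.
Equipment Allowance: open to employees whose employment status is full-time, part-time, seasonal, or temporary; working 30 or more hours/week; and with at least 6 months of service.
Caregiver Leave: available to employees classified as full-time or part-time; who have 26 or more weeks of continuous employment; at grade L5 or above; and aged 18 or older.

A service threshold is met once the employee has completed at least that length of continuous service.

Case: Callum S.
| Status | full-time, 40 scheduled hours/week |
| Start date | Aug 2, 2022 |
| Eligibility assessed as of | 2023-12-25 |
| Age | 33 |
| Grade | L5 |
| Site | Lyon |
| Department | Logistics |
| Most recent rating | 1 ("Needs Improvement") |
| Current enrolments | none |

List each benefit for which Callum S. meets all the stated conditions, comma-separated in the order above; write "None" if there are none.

Health Savings Account, Equipment Allowance, Caregiver Leave

Service from Aug 2, 2022 to 2023-12-25: 510 days.
Meal Allowance — status full-time ✓; service 510 days ≥ 9 months (≈270 days) ✓; dept Logistics ✗ → not eligible.
Gym Reimbursement — status full-time ✓; service 510 days ≥ 2 months (≈60 days) ✓; grade L5 ≥ L4 ✓; not eligible for Meal Allowance ✗ → not eligible.
Sabbatical Program — status full-time ✓; service 510 days < 2 years (≈730 days) ✗ → not eligible.
Short-Term Disability — service 510 days < 3 years (≈1095 days) ✗ → not eligible.
Health Savings Account — status full-time ✓; service 510 days ≥ 6 weeks (≈42 days) ✓; grade L5 ≥ L5 ✓ → eligible.
Dental Plan — status full-time ✓ (not excluded); grade L5 ≥ L2 ✓; rating 1 < 3 ✗ → not eligible.
Equipment Allowance — status full-time ✓; 40 hrs/wk ≥ 30 ✓; service 510 days ≥ 6 months (≈180 days) ✓ → eligible.
Caregiver Leave — status full-time ✓; service 510 days ≥ 26 weeks (≈182 days) ✓; grade L5 ≥ L5 ✓; age 33 ≥ 18 ✓ → eligible.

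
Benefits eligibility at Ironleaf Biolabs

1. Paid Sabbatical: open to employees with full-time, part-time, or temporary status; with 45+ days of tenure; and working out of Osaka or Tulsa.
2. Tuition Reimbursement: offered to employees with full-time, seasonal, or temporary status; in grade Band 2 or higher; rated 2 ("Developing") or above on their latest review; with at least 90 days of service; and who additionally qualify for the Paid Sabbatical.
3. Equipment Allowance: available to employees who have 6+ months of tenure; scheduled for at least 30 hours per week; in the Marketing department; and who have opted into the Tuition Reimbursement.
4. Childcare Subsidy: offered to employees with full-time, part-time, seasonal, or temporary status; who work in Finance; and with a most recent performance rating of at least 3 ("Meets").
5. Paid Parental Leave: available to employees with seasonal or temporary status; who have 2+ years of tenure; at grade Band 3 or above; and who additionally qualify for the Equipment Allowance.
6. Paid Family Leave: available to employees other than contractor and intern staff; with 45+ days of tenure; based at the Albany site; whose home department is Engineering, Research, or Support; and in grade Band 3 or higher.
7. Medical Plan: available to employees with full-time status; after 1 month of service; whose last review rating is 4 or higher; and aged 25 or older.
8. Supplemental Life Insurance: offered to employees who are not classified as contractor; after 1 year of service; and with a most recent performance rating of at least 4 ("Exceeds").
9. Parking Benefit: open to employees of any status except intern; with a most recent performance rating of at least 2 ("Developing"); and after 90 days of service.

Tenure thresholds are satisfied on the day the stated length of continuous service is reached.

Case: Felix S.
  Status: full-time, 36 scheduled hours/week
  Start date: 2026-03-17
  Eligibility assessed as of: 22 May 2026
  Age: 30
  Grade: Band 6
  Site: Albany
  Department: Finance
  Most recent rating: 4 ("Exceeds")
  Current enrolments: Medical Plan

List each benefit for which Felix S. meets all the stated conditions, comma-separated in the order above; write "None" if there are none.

Service from 2026-03-17 to 22 May 2026: 66 days.
Paid Sabbatical — status full-time ✓; service 66 days ≥ 45 days ✓; site Albany ✗ (not Osaka or Tulsa) → not eligible.
Tuition Reimbursement — status full-time ✓; grade Band 6 ≥ Band 2 ✓; rating 4 ≥ 2 ✓; service 66 days < 90 days ✗ → not eligible.
Equipment Allowance — service 66 days < 6 months (≈180 days) ✗ → not eligible.
Childcare Subsidy — status full-time ✓; dept Finance ✓; rating 4 ≥ 3 ✓ → eligible.
Paid Parental Leave — status full-time ✗ (requires seasonal or temporary) → not eligible.
Paid Family Leave — status full-time ✓ (not excluded); service 66 days ≥ 45 days ✓; site Albany ✓; dept Finance ✗ → not eligible.
Medical Plan — status full-time ✓; service 66 days ≥ 1 month (≈30 days) ✓; rating 4 ≥ 4 ✓; age 30 ≥ 25 ✓ → eligible.
Supplemental Life Insurance — status full-time ✓ (not excluded); service 66 days < 1 year (≈365 days) ✗ → not eligible.
Parking Benefit — status full-time ✓ (not excluded); rating 4 ≥ 2 ✓; service 66 days < 90 days ✗ → not eligible.

Childcare Subsidy, Medical Plan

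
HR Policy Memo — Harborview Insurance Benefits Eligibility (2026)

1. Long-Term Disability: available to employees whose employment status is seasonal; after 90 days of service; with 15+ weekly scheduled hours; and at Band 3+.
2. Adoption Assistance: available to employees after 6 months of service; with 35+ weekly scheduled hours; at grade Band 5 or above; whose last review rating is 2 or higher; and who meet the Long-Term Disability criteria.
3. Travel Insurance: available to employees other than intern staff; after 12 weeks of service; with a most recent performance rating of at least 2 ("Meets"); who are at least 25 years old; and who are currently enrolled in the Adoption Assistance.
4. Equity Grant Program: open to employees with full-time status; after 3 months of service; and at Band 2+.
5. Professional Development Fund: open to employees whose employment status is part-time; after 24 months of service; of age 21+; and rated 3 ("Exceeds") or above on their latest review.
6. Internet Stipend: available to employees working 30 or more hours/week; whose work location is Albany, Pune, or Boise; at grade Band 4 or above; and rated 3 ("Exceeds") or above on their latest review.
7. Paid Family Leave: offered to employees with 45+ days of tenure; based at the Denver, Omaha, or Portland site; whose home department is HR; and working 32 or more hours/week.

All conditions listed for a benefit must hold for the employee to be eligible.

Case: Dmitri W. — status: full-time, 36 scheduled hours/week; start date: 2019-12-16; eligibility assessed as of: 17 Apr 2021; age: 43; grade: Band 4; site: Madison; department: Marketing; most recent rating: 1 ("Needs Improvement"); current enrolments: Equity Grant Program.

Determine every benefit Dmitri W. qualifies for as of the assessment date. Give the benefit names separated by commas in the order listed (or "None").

Service from 2019-12-16 to 17 Apr 2021: 488 days.
Long-Term Disability — status full-time ✗ (requires seasonal) → not eligible.
Adoption Assistance — service 488 days ≥ 6 months (≈180 days) ✓; 36 hrs/wk ≥ 35 ✓; grade Band 4 < Band 5 ✗ → not eligible.
Travel Insurance — status full-time ✓ (not excluded); service 488 days ≥ 12 weeks (≈84 days) ✓; rating 1 < 2 ✗ → not eligible.
Equity Grant Program — status full-time ✓; service 488 days ≥ 3 months (≈90 days) ✓; grade Band 4 ≥ Band 2 ✓ → eligible.
Professional Development Fund — status full-time ✗ (requires part-time) → not eligible.
Internet Stipend — 36 hrs/wk ≥ 30 ✓; site Madison ✗ (not Albany, Pune, or Boise) → not eligible.
Paid Family Leave — service 488 days ≥ 45 days ✓; site Madison ✗ (not Denver, Omaha, or Portland) → not eligible.

Equity Grant Program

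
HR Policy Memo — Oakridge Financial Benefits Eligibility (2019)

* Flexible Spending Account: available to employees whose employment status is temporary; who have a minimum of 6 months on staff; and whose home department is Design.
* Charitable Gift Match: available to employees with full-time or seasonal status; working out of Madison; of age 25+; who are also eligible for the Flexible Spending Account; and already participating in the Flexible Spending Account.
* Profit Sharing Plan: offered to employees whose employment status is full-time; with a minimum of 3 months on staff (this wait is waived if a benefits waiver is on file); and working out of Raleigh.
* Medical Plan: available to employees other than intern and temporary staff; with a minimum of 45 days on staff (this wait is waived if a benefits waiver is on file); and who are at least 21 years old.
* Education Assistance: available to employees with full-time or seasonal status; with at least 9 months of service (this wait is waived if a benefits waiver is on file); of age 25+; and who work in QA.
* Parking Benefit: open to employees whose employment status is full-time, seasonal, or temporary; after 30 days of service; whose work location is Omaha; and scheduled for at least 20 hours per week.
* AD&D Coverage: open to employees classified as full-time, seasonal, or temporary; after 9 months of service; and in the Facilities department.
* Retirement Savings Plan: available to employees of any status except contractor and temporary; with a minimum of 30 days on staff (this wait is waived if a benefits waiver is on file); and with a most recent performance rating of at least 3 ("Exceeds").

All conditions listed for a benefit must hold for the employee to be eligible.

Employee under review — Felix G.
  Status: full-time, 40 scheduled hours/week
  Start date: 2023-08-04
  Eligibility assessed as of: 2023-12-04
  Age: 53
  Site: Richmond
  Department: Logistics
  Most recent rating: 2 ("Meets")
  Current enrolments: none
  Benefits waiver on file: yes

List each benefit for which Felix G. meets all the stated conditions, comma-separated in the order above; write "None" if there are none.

Service from 2023-08-04 to 2023-12-04: 122 days.
Flexible Spending Account — status full-time ✗ (requires temporary) → not eligible.
Charitable Gift Match — status full-time ✓; site Richmond ✗ (not Madison) → not eligible.
Profit Sharing Plan — status full-time ✓; benefits waiver on file ✓; site Richmond ✗ (not Raleigh) → not eligible.
Medical Plan — status full-time ✓ (not excluded); benefits waiver on file ✓; age 53 ≥ 21 ✓ → eligible.
Education Assistance — status full-time ✓; benefits waiver on file ✓; age 53 ≥ 25 ✓; dept Logistics ✗ → not eligible.
Parking Benefit — status full-time ✓; service 122 days ≥ 30 days ✓; site Richmond ✗ (not Omaha) → not eligible.
AD&D Coverage — status full-time ✓; service 122 days < 9 months (≈270 days) ✗ → not eligible.
Retirement Savings Plan — status full-time ✓ (not excluded); benefits waiver on file ✓; rating 2 < 3 ✗ → not eligible.

Medical Plan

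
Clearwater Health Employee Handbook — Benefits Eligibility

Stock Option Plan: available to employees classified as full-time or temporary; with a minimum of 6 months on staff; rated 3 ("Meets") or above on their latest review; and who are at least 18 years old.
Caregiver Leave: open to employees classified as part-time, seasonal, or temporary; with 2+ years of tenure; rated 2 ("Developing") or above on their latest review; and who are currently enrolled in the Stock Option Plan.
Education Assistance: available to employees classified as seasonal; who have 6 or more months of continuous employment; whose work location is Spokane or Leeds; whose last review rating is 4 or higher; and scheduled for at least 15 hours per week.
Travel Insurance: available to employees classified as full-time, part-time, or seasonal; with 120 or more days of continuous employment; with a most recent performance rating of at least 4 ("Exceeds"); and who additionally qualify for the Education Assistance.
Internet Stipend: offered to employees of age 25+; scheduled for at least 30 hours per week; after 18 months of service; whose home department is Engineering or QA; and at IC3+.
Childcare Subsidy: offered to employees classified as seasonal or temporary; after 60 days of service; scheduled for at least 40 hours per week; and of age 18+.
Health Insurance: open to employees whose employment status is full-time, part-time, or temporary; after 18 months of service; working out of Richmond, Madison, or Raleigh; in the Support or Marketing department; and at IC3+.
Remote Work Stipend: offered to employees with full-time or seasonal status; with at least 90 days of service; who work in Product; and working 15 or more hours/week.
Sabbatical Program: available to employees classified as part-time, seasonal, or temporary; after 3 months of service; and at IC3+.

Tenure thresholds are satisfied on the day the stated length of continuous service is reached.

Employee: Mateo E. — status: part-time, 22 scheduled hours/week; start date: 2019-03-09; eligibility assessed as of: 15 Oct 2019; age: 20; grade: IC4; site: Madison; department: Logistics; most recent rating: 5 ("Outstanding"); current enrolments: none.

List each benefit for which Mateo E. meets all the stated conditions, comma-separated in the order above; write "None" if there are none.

Service from 2019-03-09 to 15 Oct 2019: 220 days.
Stock Option Plan — status part-time ✗ (requires full-time or temporary) → not eligible.
Caregiver Leave — status part-time ✓; service 220 days < 2 years (≈730 days) ✗ → not eligible.
Education Assistance — status part-time ✗ (requires seasonal) → not eligible.
Travel Insurance — status part-time ✓; service 220 days ≥ 120 days ✓; rating 5 ≥ 4 ✓; not eligible for Education Assistance ✗ → not eligible.
Internet Stipend — age 20 < 25 ✗ → not eligible.
Childcare Subsidy — status part-time ✗ (requires seasonal or temporary) → not eligible.
Health Insurance — status part-time ✓; service 220 days < 18 months (≈540 days) ✗ → not eligible.
Remote Work Stipend — status part-time ✗ (requires full-time or seasonal) → not eligible.
Sabbatical Program — status part-time ✓; service 220 days ≥ 3 months (≈90 days) ✓; grade IC4 ≥ IC3 ✓ → eligible.

Sabbatical Program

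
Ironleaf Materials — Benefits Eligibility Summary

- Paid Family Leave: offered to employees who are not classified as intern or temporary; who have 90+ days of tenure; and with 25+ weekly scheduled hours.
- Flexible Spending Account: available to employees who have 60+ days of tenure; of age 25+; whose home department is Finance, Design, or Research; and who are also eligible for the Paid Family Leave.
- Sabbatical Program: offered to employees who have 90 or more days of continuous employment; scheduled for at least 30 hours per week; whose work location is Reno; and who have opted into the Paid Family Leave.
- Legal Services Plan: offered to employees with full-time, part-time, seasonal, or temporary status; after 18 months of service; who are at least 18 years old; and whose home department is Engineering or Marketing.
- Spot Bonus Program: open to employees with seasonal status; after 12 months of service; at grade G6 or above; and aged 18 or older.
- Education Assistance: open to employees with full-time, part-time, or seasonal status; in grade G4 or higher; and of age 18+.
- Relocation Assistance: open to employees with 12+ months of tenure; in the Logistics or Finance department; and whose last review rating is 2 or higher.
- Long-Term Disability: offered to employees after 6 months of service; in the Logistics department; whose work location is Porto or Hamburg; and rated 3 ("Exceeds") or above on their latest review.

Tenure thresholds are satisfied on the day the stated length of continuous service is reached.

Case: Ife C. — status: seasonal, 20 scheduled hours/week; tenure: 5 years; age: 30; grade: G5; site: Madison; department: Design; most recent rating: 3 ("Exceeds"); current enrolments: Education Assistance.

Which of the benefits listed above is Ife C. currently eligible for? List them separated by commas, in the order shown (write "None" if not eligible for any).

Education Assistance

Paid Family Leave — status seasonal ✓ (not excluded); service 5 years ≥ 90 days ✓; 20 hrs/wk < 25 ✗ → not eligible.
Flexible Spending Account — service 5 years ≥ 60 days ✓; age 30 ≥ 25 ✓; dept Design ✓; not eligible for Paid Family Leave ✗ → not eligible.
Sabbatical Program — service 5 years ≥ 90 days ✓; 20 hrs/wk < 30 ✗ → not eligible.
Legal Services Plan — status seasonal ✓; service 5 years ≥ 18 months (≈540 days) ✓; age 30 ≥ 18 ✓; dept Design ✗ → not eligible.
Spot Bonus Program — status seasonal ✓; service 5 years ≥ 12 months (≈360 days) ✓; grade G5 < G6 ✗ → not eligible.
Education Assistance — status seasonal ✓; grade G5 ≥ G4 ✓; age 30 ≥ 18 ✓ → eligible.
Relocation Assistance — service 5 years ≥ 12 months (≈360 days) ✓; dept Design ✗ → not eligible.
Long-Term Disability — service 5 years ≥ 6 months (≈180 days) ✓; dept Design ✗ → not eligible.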